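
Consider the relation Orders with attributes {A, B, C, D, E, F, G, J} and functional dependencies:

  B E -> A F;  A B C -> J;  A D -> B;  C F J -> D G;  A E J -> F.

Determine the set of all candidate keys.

{B, C, E}, {A, C, D, E}, {A, C, E, J}

{B, C, E}⁺: BE→AF adds A, F; ABC→J adds J; CFJ→DG adds D, G → {A, B, C, D, E, F, G, J}. Minimal: {C, E}⁺ = {C, E}; {B, E}⁺ = {A, B, E, F}; {B, C}⁺ = {B, C} — none reach the full schema.
{A, C, D, E}⁺: AD→B adds B; BE→AF adds F; ABC→J adds J; CFJ→DG adds G → {A, B, C, D, E, F, G, J}. Minimal: {C, D, E}⁺ = {C, D, E}; {A, D, E}⁺ = {A, B, D, E, F}; {A, C, E}⁺ = {A, C, E}; … — none reach the full schema.
{A, C, E, J}⁺: AEJ→F adds F; CFJ→DG adds D, G; AD→B adds B → {A, B, C, D, E, F, G, J}. Minimal: {C, E, J}⁺ = {C, E, J}; {A, E, J}⁺ = {A, E, F, J}; {A, C, J}⁺ = {A, C, J}; … — none reach the full schema.
Any other superkey contains one of these as a subset, so there are no further candidate keys.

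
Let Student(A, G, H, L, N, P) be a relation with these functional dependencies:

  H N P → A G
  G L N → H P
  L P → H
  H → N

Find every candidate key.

Attribute L never appears on the right-hand side of any dependency, so L must belong to every candidate key.
{L}⁺ = {L}, which is not all of the schema, so we must add further attributes.
{L, P}⁺: LP→H adds H; H→N adds N; HNP→AG adds A, G → {A, G, H, L, N, P}. Minimal: {P}⁺ = {P}; {L}⁺ = {L} — none reach the full schema.
{G, H, L}⁺: H→N adds N; GLN→HP adds P; HNP→AG adds A → {A, G, H, L, N, P}. Minimal: {H, L}⁺ = {H, L, N}; {G, L}⁺ = {G, L}; {G, H}⁺ = {G, H, N} — none reach the full schema.
{G, L, N}⁺: GLN→HP adds H, P; HNP→AG adds A → {A, G, H, L, N, P}. Minimal: {L, N}⁺ = {L, N}; {G, N}⁺ = {G, N}; {G, L}⁺ = {G, L} — none reach the full schema.
Any other superkey contains one of these as a subset, so there are no further candidate keys.

{L, P}, {G, H, L}, {G, L, N}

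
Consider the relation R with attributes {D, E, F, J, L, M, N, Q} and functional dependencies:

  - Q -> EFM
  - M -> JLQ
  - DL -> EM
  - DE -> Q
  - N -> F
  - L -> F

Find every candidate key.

DEN, DLN, DMN, DNQ

Attributes D, N never appear on any right-hand side, so every candidate key must contain {D, N}.
{D, N}⁺ = {D, F, N}, which is not all of the schema, so we must add further attributes.
{D, E, N}⁺: DE→Q adds Q; N→F adds F; Q→EFM adds M; M→JLQ adds J, L → {D, E, F, J, L, M, N, Q}. Minimal: {E, N}⁺ = {E, F, N}; {D, N}⁺ = {D, F, N}; {D, E}⁺ = {D, E, F, J, L, M, Q} — none reach the full schema.
{D, L, N}⁺: DL→EM adds E, M; DE→Q adds Q; N→F adds F; M→JLQ adds J → {D, E, F, J, L, M, N, Q}. Minimal: {L, N}⁺ = {F, L, N}; {D, N}⁺ = {D, F, N}; {D, L}⁺ = {D, E, F, J, L, M, Q} — none reach the full schema.
{D, M, N}⁺: M→JLQ adds J, L, Q; DL→EM adds E; N→F adds F → {D, E, F, J, L, M, N, Q}. Minimal: {M, N}⁺ = {E, F, J, L, M, N, Q}; {D, N}⁺ = {D, F, N}; {D, M}⁺ = {D, E, F, J, L, M, Q} — none reach the full schema.
{D, N, Q}⁺: Q→EFM adds E, F, M; M→JLQ adds J, L → {D, E, F, J, L, M, N, Q}. Minimal: {N, Q}⁺ = {E, F, J, L, M, N, Q}; {D, Q}⁺ = {D, E, F, J, L, M, Q}; {D, N}⁺ = {D, F, N} — none reach the full schema.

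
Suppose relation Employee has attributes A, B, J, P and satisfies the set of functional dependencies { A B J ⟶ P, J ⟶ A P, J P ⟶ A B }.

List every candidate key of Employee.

{J}

Attribute J never appears on the right-hand side of any dependency, so J must belong to every candidate key.
{J}⁺ = {A, B, J, P}, which is all of the schema, so {J} is the only candidate key.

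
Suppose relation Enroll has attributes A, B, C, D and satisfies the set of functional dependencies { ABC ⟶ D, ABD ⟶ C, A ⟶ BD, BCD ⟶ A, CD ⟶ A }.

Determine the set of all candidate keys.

{A}⁺: A→BD adds B, D; ABD→C adds C → {A, B, C, D}.
{C, D}⁺: CD→A adds A; A→BD adds B → {A, B, C, D}. Minimal: {D}⁺ = {D}; {C}⁺ = {C} — none reach the full schema.
Any other superkey contains one of these as a subset, so there are no further candidate keys.

A; CD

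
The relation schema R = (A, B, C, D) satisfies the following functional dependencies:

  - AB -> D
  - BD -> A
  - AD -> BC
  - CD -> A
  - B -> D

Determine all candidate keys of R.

{B}⁺: B→D adds D; BD→A adds A; AD→BC adds C → {A, B, C, D}.
{A, D}⁺: AD→BC adds B, C → {A, B, C, D}. Minimal: {D}⁺ = {D}; {A}⁺ = {A} — none reach the full schema.
{C, D}⁺: CD→A adds A; AD→BC adds B → {A, B, C, D}. Minimal: {D}⁺ = {D}; {C}⁺ = {C} — none reach the full schema.
Any other superkey contains one of these as a subset, so there are no further candidate keys.

{B}, {A, D}, {C, D}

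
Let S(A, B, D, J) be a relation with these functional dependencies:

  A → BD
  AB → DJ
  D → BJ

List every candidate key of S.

Attribute A never appears on the right-hand side of any dependency, so A must belong to every candidate key.
{A}⁺ = {A, B, D, J}, which is all of the schema, so {A} is the only candidate key.

(A)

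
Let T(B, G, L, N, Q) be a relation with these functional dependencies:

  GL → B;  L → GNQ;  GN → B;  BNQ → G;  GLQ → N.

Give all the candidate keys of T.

{L}⁺: L→GNQ adds G, N, Q; GN→B adds B → {B, G, L, N, Q}.
No other minimal superkey exists.

{L}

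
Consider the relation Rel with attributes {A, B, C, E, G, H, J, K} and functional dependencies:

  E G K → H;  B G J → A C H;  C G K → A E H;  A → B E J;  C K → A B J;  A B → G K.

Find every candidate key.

{A}⁺: A→BEJ adds B, E, J; AB→GK adds G, K; EGK→H adds H; BGJ→ACH adds C → {A, B, C, E, G, H, J, K}.
{C, K}⁺: CK→ABJ adds A, B, J; AB→GK adds G; BGJ→ACH adds H; CGK→AEH adds E → {A, B, C, E, G, H, J, K}. Minimal: {K}⁺ = {K}; {C}⁺ = {C} — none reach the full schema.
{B, G, J}⁺: BGJ→ACH adds A, C, H; A→BEJ adds E; AB→GK adds K → {A, B, C, E, G, H, J, K}. Minimal: {G, J}⁺ = {G, J}; {B, J}⁺ = {B, J}; {B, G}⁺ = {B, G} — none reach the full schema.
Any other superkey contains one of these as a subset, so there are no further candidate keys.

A; CK; BGJ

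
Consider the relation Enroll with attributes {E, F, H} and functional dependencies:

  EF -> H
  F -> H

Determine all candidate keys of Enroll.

Attributes E, F never appear on any right-hand side, so every candidate key must contain {E, F}.
{E, F}⁺ = {E, F, H}, which is all of the schema, so {E, F} is the only candidate key.

{E, F}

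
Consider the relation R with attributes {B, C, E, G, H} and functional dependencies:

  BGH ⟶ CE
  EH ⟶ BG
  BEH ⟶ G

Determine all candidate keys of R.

Attribute H never appears on the right-hand side of any dependency, so H must belong to every candidate key.
{H}⁺ = {H}, which is not all of the schema, so we must add further attributes.
{E, H}⁺: EH→BG adds B, G; BGH→CE adds C → {B, C, E, G, H}.
{B, G, H}⁺: BGH→CE adds C, E → {B, C, E, G, H}.
Any other superkey contains one of these as a subset, so there are no further candidate keys.

(E, H), (B, G, H)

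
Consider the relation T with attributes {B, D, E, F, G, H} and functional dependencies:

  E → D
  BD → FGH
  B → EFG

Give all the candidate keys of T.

B

Attribute B never appears on the right-hand side of any dependency, so B must belong to every candidate key.
{B}⁺ = {B, D, E, F, G, H}, which is all of the schema, so {B} is the only candidate key.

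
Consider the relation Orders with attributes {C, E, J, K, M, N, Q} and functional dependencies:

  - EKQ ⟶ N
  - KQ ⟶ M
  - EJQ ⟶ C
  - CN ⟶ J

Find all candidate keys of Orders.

(C, E, K, Q); (E, J, K, Q)

Attributes E, K, Q never appear on any right-hand side, so every candidate key must contain {E, K, Q}.
{E, K, Q}⁺ = {E, K, M, N, Q}, which is not all of the schema, so we must add further attributes.
{C, E, K, Q}⁺: EKQ→N adds N; KQ→M adds M; CN→J adds J → {C, E, J, K, M, N, Q}.
{E, J, K, Q}⁺: EKQ→N adds N; KQ→M adds M; EJQ→C adds C → {C, E, J, K, M, N, Q}.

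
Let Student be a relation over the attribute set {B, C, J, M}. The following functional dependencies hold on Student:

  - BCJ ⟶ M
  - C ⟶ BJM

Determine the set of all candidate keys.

(C)

{C}⁺: C→BJM adds B, J, M → {B, C, J, M}.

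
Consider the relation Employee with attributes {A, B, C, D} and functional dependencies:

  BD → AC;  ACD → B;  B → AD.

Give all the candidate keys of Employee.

{B}, {A, C, D}

{B}⁺: B→AD adds A, D; BD→AC adds C → {A, B, C, D}.
{A, C, D}⁺: ACD→B adds B → {A, B, C, D}. Minimal: {C, D}⁺ = {C, D}; {A, D}⁺ = {A, D}; {A, C}⁺ = {A, C} — none reach the full schema.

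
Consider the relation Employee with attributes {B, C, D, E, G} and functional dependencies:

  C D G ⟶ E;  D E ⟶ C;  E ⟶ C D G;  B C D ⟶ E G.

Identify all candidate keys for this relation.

Attribute B never appears on the right-hand side of any dependency, so B must belong to every candidate key.
{B}⁺ = {B}, which is not all of the schema, so we must add further attributes.
{B, E}⁺: E→CDG adds C, D, G → {B, C, D, E, G}. Minimal: {E}⁺ = {C, D, E, G}; {B}⁺ = {B} — none reach the full schema.
{B, C, D}⁺: BCD→EG adds E, G → {B, C, D, E, G}. Minimal: {C, D}⁺ = {C, D}; {B, D}⁺ = {B, D}; {B, C}⁺ = {B, C} — none reach the full schema.

(B, E); (B, C, D)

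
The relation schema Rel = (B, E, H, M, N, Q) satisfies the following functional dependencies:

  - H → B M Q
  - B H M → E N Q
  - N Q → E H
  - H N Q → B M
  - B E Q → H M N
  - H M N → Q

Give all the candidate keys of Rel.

(H), (N, Q), (B, E, Q)

{H}⁺: H→BMQ adds B, M, Q; BHM→ENQ adds E, N → {B, E, H, M, N, Q}.
{N, Q}⁺: NQ→EH adds E, H; HNQ→BM adds B, M → {B, E, H, M, N, Q}.
{B, E, Q}⁺: BEQ→HMN adds H, M, N → {B, E, H, M, N, Q}.
Any other superkey contains one of these as a subset, so there are no further candidate keys.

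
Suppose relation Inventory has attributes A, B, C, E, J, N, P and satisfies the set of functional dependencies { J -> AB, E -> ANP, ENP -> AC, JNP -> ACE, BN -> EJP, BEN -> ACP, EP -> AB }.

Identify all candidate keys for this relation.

{E}⁺: E→ANP adds A, N, P; ENP→AC adds C; EP→AB adds B; BN→EJP adds J → {A, B, C, E, J, N, P}.
{B, N}⁺: BN→EJP adds E, J, P; BEN→ACP adds A, C → {A, B, C, E, J, N, P}. Minimal: {N}⁺ = {N}; {B}⁺ = {B} — none reach the full schema.
{J, N}⁺: J→AB adds A, B; BN→EJP adds E, P; BEN→ACP adds C → {A, B, C, E, J, N, P}. Minimal: {N}⁺ = {N}; {J}⁺ = {A, B, J} — none reach the full schema.
Any other superkey contains one of these as a subset, so there are no further candidate keys.

E, BN, JN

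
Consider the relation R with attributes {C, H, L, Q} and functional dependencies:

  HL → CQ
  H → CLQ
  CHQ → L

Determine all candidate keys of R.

Attribute H never appears on the right-hand side of any dependency, so H must belong to every candidate key.
{H}⁺ = {C, H, L, Q}, which is all of the schema, so {H} is the only candidate key.

{H}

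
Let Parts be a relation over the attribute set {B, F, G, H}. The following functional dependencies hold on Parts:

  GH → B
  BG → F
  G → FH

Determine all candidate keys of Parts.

Attribute G never appears on the right-hand side of any dependency, so G must belong to every candidate key.
{G}⁺ = {B, F, G, H}, which is all of the schema, so {G} is the only candidate key.

(G)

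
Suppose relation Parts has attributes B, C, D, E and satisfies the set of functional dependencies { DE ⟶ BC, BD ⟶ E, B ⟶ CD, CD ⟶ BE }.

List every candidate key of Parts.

{B}⁺: B→CD adds C, D; CD→BE adds E → {B, C, D, E}.
{C, D}⁺: CD→BE adds B, E → {B, C, D, E}.
{D, E}⁺: DE→BC adds B, C → {B, C, D, E}.

{B}, {C, D}, {D, E}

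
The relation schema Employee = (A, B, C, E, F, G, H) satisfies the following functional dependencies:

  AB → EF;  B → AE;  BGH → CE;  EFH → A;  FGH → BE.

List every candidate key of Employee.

Attributes G, H never appear on any right-hand side, so every candidate key must contain {G, H}.
{G, H}⁺ = {G, H}, which is not all of the schema, so we must add further attributes.
{B, G, H}⁺: B→AE adds A, E; BGH→CE adds C; AB→EF adds F → {A, B, C, E, F, G, H}. Minimal: {G, H}⁺ = {G, H}; {B, H}⁺ = {A, B, E, F, H}; {B, G}⁺ = {A, B, E, F, G} — none reach the full schema.
{F, G, H}⁺: FGH→BE adds B, E; B→AE adds A; BGH→CE adds C → {A, B, C, E, F, G, H}. Minimal: {G, H}⁺ = {G, H}; {F, H}⁺ = {F, H}; {F, G}⁺ = {F, G} — none reach the full schema.
Any other superkey contains one of these as a subset, so there are no further candidate keys.

{B, G, H}; {F, G, H}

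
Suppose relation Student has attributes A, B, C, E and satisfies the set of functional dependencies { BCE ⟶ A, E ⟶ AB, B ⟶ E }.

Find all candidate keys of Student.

{B, C}, {C, E}

Attribute C never appears on the right-hand side of any dependency, so C must belong to every candidate key.
{C}⁺ = {C}, which is not all of the schema, so we must add further attributes.
{B, C}⁺: B→E adds E; BCE→A adds A → {A, B, C, E}. Minimal: {C}⁺ = {C}; {B}⁺ = {A, B, E} — none reach the full schema.
{C, E}⁺: E→AB adds A, B → {A, B, C, E}. Minimal: {E}⁺ = {A, B, E}; {C}⁺ = {C} — none reach the full schema.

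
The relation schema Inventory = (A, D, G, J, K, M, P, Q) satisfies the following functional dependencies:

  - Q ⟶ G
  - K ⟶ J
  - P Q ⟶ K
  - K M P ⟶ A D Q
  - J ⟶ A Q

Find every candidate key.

JMP, KMP, MPQ

{J, M, P}⁺: J→AQ adds A, Q; Q→G adds G; PQ→K adds K; KMP→ADQ adds D → {A, D, G, J, K, M, P, Q}. Minimal: {M, P}⁺ = {M, P}; {J, P}⁺ = {A, G, J, K, P, Q}; {J, M}⁺ = {A, G, J, M, Q} — none reach the full schema.
{K, M, P}⁺: K→J adds J; KMP→ADQ adds A, D, Q; Q→G adds G → {A, D, G, J, K, M, P, Q}. Minimal: {M, P}⁺ = {M, P}; {K, P}⁺ = {A, G, J, K, P, Q}; {K, M}⁺ = {A, G, J, K, M, Q} — none reach the full schema.
{M, P, Q}⁺: Q→G adds G; PQ→K adds K; KMP→ADQ adds A, D; K→J adds J → {A, D, G, J, K, M, P, Q}. Minimal: {P, Q}⁺ = {A, G, J, K, P, Q}; {M, Q}⁺ = {G, M, Q}; {M, P}⁺ = {M, P} — none reach the full schema.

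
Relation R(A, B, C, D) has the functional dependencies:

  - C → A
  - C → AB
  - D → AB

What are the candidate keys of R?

(C, D)

Attributes C, D never appear on any right-hand side, so every candidate key must contain {C, D}.
{C, D}⁺ = {A, B, C, D}, which is all of the schema, so {C, D} is the only candidate key.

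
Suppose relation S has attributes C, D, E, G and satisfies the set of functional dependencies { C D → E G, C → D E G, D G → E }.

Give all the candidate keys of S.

{C}⁺: C→DEG adds D, E, G → {C, D, E, G}.

C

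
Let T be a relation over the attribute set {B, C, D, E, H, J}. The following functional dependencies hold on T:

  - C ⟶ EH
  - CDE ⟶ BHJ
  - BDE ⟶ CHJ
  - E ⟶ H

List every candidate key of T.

{C, D}⁺: C→EH adds E, H; CDE→BHJ adds B, J → {B, C, D, E, H, J}. Minimal: {D}⁺ = {D}; {C}⁺ = {C, E, H} — none reach the full schema.
{B, D, E}⁺: BDE→CHJ adds C, H, J → {B, C, D, E, H, J}. Minimal: {D, E}⁺ = {D, E, H}; {B, E}⁺ = {B, E, H}; {B, D}⁺ = {B, D} — none reach the full schema.
Any other superkey contains one of these as a subset, so there are no further candidate keys.

CD, BDE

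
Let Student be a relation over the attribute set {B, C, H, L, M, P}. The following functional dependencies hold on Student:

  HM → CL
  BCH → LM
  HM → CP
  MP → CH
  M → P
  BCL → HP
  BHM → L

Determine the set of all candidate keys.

Attribute B never appears on the right-hand side of any dependency, so B must belong to every candidate key.
{B}⁺ = {B}, which is not all of the schema, so we must add further attributes.
{B, M}⁺: M→P adds P; MP→CH adds C, H; BHM→L adds L → {B, C, H, L, M, P}.
{B, C, H}⁺: BCH→LM adds L, M; HM→CP adds P → {B, C, H, L, M, P}.
{B, C, L}⁺: BCL→HP adds H, P; BCH→LM adds M → {B, C, H, L, M, P}.

(B, M), (B, C, H), (B, C, L)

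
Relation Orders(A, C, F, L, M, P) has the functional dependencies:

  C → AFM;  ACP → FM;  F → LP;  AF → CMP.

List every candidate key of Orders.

{C}⁺: C→AFM adds A, F, M; F→LP adds L, P → {A, C, F, L, M, P}.
{A, F}⁺: F→LP adds L, P; AF→CMP adds C, M → {A, C, F, L, M, P}. Minimal: {F}⁺ = {F, L, P}; {A}⁺ = {A} — none reach the full schema.

C; AF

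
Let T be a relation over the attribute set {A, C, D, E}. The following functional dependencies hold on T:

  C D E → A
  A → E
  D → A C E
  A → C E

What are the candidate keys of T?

Attribute D never appears on the right-hand side of any dependency, so D must belong to every candidate key.
{D}⁺ = {A, C, D, E}, which is all of the schema, so {D} is the only candidate key.

(D)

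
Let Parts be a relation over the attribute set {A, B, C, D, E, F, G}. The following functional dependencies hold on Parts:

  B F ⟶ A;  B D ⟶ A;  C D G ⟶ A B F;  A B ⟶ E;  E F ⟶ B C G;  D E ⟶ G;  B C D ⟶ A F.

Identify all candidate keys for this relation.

{B, C, D}, {B, D, F}, {C, D, E}, {C, D, G}, {D, E, F}

Attribute D never appears on the right-hand side of any dependency, so D must belong to every candidate key.
{D}⁺ = {D}, which is not all of the schema, so we must add further attributes.
{B, C, D}⁺: BD→A adds A; AB→E adds E; DE→G adds G; BCD→AF adds F → {A, B, C, D, E, F, G}. Minimal: {C, D}⁺ = {C, D}; {B, D}⁺ = {A, B, D, E, G}; {B, C}⁺ = {B, C} — none reach the full schema.
{B, D, F}⁺: BF→A adds A; AB→E adds E; EF→BCG adds C, G → {A, B, C, D, E, F, G}. Minimal: {D, F}⁺ = {D, F}; {B, F}⁺ = {A, B, C, E, F, G}; {B, D}⁺ = {A, B, D, E, G} — none reach the full schema.
{C, D, E}⁺: DE→G adds G; CDG→ABF adds A, B, F → {A, B, C, D, E, F, G}. Minimal: {D, E}⁺ = {D, E, G}; {C, E}⁺ = {C, E}; {C, D}⁺ = {C, D} — none reach the full schema.
{C, D, G}⁺: CDG→ABF adds A, B, F; AB→E adds E → {A, B, C, D, E, F, G}. Minimal: {D, G}⁺ = {D, G}; {C, G}⁺ = {C, G}; {C, D}⁺ = {C, D} — none reach the full schema.
{D, E, F}⁺: EF→BCG adds B, C, G; BCD→AF adds A → {A, B, C, D, E, F, G}. Minimal: {E, F}⁺ = {A, B, C, E, F, G}; {D, F}⁺ = {D, F}; {D, E}⁺ = {D, E, G} — none reach the full schema.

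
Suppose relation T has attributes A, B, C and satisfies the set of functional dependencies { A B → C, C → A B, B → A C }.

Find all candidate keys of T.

{B}⁺: B→AC adds A, C → {A, B, C}.
{C}⁺: C→AB adds A, B → {A, B, C}.
Any other superkey contains one of these as a subset, so there are no further candidate keys.

B, C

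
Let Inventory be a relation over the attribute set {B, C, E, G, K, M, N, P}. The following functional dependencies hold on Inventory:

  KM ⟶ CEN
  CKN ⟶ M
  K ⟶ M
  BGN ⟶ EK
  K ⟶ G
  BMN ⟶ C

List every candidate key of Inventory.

Attributes B, P never appear on any right-hand side, so every candidate key must contain {B, P}.
{B, P}⁺ = {B, P}, which is not all of the schema, so we must add further attributes.
{B, K, P}⁺: K→M adds M; K→G adds G; KM→CEN adds C, E, N → {B, C, E, G, K, M, N, P}. Minimal: {K, P}⁺ = {C, E, G, K, M, N, P}; {B, P}⁺ = {B, P}; {B, K}⁺ = {B, C, E, G, K, M, N} — none reach the full schema.
{B, G, N, P}⁺: BGN→EK adds E, K; K→M adds M; BMN→C adds C → {B, C, E, G, K, M, N, P}. Minimal: {G, N, P}⁺ = {G, N, P}; {B, N, P}⁺ = {B, N, P}; {B, G, P}⁺ = {B, G, P}; … — none reach the full schema.
Any other superkey contains one of these as a subset, so there are no further candidate keys.

{B, K, P}, {B, G, N, P}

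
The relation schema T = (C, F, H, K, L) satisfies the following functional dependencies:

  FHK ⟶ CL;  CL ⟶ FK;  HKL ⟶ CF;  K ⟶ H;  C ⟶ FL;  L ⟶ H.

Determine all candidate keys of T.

{C}⁺: C→FL adds F, L; L→H adds H; CL→FK adds K → {C, F, H, K, L}.
{F, K}⁺: K→H adds H; FHK→CL adds C, L → {C, F, H, K, L}. Minimal: {K}⁺ = {H, K}; {F}⁺ = {F} — none reach the full schema.
{K, L}⁺: K→H adds H; HKL→CF adds C, F → {C, F, H, K, L}. Minimal: {L}⁺ = {H, L}; {K}⁺ = {H, K} — none reach the full schema.

(C), (F, K), (K, L)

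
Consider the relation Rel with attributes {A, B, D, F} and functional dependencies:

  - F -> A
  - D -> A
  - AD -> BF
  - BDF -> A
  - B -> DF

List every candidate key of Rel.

{B}⁺: B→DF adds D, F; F→A adds A → {A, B, D, F}.
{D}⁺: D→A adds A; AD→BF adds B, F → {A, B, D, F}.

(B); (D)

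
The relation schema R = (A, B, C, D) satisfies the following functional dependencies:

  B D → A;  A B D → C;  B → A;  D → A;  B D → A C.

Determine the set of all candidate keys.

{B, D}

Attributes B, D never appear on any right-hand side, so every candidate key must contain {B, D}.
{B, D}⁺ = {A, B, C, D}, which is all of the schema, so {B, D} is the only candidate key.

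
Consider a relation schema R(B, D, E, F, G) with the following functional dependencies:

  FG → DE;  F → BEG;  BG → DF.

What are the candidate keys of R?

{F}, {B, G}

{F}⁺: F→BEG adds B, E, G; BG→DF adds D → {B, D, E, F, G}.
{B, G}⁺: BG→DF adds D, F; FG→DE adds E → {B, D, E, F, G}. Minimal: {G}⁺ = {G}; {B}⁺ = {B} — none reach the full schema.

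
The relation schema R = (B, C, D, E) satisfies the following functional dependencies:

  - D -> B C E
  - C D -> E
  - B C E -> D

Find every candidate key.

(D), (B, C, E)

{D}⁺: D→BCE adds B, C, E → {B, C, D, E}.
{B, C, E}⁺: BCE→D adds D → {B, C, D, E}.
Any other superkey contains one of these as a subset, so there are no further candidate keys.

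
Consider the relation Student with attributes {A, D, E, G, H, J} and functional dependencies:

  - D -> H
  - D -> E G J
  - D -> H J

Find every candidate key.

{A, D}

{A, D}⁺: D→H adds H; D→EGJ adds E, G, J → {A, D, E, G, H, J}. Minimal: {D}⁺ = {D, E, G, H, J}; {A}⁺ = {A} — none reach the full schema.
No other minimal superkey exists.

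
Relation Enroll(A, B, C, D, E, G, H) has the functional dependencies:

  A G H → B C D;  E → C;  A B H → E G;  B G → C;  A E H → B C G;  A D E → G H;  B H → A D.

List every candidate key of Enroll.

{B, H}⁺: BH→AD adds A, D; ABH→EG adds E, G; BG→C adds C → {A, B, C, D, E, G, H}. Minimal: {H}⁺ = {H}; {B}⁺ = {B} — none reach the full schema.
{A, D, E}⁺: E→C adds C; ADE→GH adds G, H; AGH→BCD adds B → {A, B, C, D, E, G, H}. Minimal: {D, E}⁺ = {C, D, E}; {A, E}⁺ = {A, C, E}; {A, D}⁺ = {A, D} — none reach the full schema.
{A, E, H}⁺: E→C adds C; AEH→BCG adds B, G; BH→AD adds D → {A, B, C, D, E, G, H}. Minimal: {E, H}⁺ = {C, E, H}; {A, H}⁺ = {A, H}; {A, E}⁺ = {A, C, E} — none reach the full schema.
{A, G, H}⁺: AGH→BCD adds B, C, D; ABH→EG adds E → {A, B, C, D, E, G, H}. Minimal: {G, H}⁺ = {G, H}; {A, H}⁺ = {A, H}; {A, G}⁺ = {A, G} — none reach the full schema.
Any other superkey contains one of these as a subset, so there are no further candidate keys.

{B, H}, {A, D, E}, {A, E, H}, {A, G, H}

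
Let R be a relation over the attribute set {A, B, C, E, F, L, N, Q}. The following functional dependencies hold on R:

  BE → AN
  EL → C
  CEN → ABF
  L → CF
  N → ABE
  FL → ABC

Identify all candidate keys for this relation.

Attributes L, Q never appear on any right-hand side, so every candidate key must contain {L, Q}.
{L, Q}⁺ = {A, B, C, F, L, Q}, which is not all of the schema, so we must add further attributes.
{E, L, Q}⁺: EL→C adds C; L→CF adds F; FL→ABC adds A, B; BE→AN adds N → {A, B, C, E, F, L, N, Q}. Minimal: {L, Q}⁺ = {A, B, C, F, L, Q}; {E, Q}⁺ = {E, Q}; {E, L}⁺ = {A, B, C, E, F, L, N} — none reach the full schema.
{L, N, Q}⁺: L→CF adds C, F; N→ABE adds A, B, E → {A, B, C, E, F, L, N, Q}. Minimal: {N, Q}⁺ = {A, B, E, N, Q}; {L, Q}⁺ = {A, B, C, F, L, Q}; {L, N}⁺ = {A, B, C, E, F, L, N} — none reach the full schema.

(E, L, Q), (L, N, Q)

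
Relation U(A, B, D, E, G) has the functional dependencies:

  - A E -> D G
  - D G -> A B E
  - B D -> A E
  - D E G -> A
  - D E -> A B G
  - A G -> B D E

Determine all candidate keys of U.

{A, E}⁺: AE→DG adds D, G; DG→ABE adds B → {A, B, D, E, G}. Minimal: {E}⁺ = {E}; {A}⁺ = {A} — none reach the full schema.
{A, G}⁺: AG→BDE adds B, D, E → {A, B, D, E, G}. Minimal: {G}⁺ = {G}; {A}⁺ = {A} — none reach the full schema.
{B, D}⁺: BD→AE adds A, E; DE→ABG adds G → {A, B, D, E, G}. Minimal: {D}⁺ = {D}; {B}⁺ = {B} — none reach the full schema.
{D, E}⁺: DE→ABG adds A, B, G → {A, B, D, E, G}. Minimal: {E}⁺ = {E}; {D}⁺ = {D} — none reach the full schema.
{D, G}⁺: DG→ABE adds A, B, E → {A, B, D, E, G}. Minimal: {G}⁺ = {G}; {D}⁺ = {D} — none reach the full schema.

{A, E}, {A, G}, {B, D}, {D, E}, {D, G}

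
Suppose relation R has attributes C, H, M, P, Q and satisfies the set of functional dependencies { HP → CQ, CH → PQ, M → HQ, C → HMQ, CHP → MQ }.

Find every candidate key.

{C}⁺: C→HMQ adds H, M, Q; CH→PQ adds P → {C, H, M, P, Q}.
{H, P}⁺: HP→CQ adds C, Q; C→HMQ adds M → {C, H, M, P, Q}. Minimal: {P}⁺ = {P}; {H}⁺ = {H} — none reach the full schema.
{M, P}⁺: M→HQ adds H, Q; HP→CQ adds C → {C, H, M, P, Q}. Minimal: {P}⁺ = {P}; {M}⁺ = {H, M, Q} — none reach the full schema.
Any other superkey contains one of these as a subset, so there are no further candidate keys.

C; HP; MP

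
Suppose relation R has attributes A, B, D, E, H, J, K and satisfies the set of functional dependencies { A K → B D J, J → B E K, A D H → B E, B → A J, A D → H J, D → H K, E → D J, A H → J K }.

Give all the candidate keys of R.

{B}⁺: B→AJ adds A, J; J→BEK adds E, K; E→DJ adds D; AD→HJ adds H → {A, B, D, E, H, J, K}.
{E}⁺: E→DJ adds D, J; J→BEK adds B, K; B→AJ adds A; AD→HJ adds H → {A, B, D, E, H, J, K}.
{J}⁺: J→BEK adds B, E, K; B→AJ adds A; E→DJ adds D; AD→HJ adds H → {A, B, D, E, H, J, K}.
{A, D}⁺: AD→HJ adds H, J; D→HK adds K; AK→BDJ adds B; J→BEK adds E → {A, B, D, E, H, J, K}. Minimal: {D}⁺ = {D, H, K}; {A}⁺ = {A} — none reach the full schema.
{A, H}⁺: AH→JK adds J, K; AK→BDJ adds B, D; J→BEK adds E → {A, B, D, E, H, J, K}. Minimal: {H}⁺ = {H}; {A}⁺ = {A} — none reach the full schema.
{A, K}⁺: AK→BDJ adds B, D, J; J→BEK adds E; AD→HJ adds H → {A, B, D, E, H, J, K}. Minimal: {K}⁺ = {K}; {A}⁺ = {A} — none reach the full schema.

{B}, {E}, {J}, {A, D}, {A, H}, {A, K}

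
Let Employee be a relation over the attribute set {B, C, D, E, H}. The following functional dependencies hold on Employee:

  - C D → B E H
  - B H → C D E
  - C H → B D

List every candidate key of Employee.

{B, H}, {C, D}, {C, H}

{B, H}⁺: BH→CDE adds C, D, E → {B, C, D, E, H}. Minimal: {H}⁺ = {H}; {B}⁺ = {B} — none reach the full schema.
{C, D}⁺: CD→BEH adds B, E, H → {B, C, D, E, H}. Minimal: {D}⁺ = {D}; {C}⁺ = {C} — none reach the full schema.
{C, H}⁺: CH→BD adds B, D; CD→BEH adds E → {B, C, D, E, H}. Minimal: {H}⁺ = {H}; {C}⁺ = {C} — none reach the full schema.
Any other superkey contains one of these as a subset, so there are no further candidate keys.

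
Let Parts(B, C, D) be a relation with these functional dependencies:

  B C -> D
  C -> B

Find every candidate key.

Attribute C never appears on the right-hand side of any dependency, so C must belong to every candidate key.
{C}⁺ = {B, C, D}, which is all of the schema, so {C} is the only candidate key.

C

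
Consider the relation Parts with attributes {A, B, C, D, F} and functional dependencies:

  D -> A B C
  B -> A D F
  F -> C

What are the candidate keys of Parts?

(B); (D)

{B}⁺: B→ADF adds A, D, F; F→C adds C → {A, B, C, D, F}.
{D}⁺: D→ABC adds A, B, C; B→ADF adds F → {A, B, C, D, F}.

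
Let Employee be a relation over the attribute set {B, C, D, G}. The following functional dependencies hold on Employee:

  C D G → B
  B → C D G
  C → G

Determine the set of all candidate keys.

B; CD

{B}⁺: B→CDG adds C, D, G → {B, C, D, G}.
{C, D}⁺: C→G adds G; CDG→B adds B → {B, C, D, G}. Minimal: {D}⁺ = {D}; {C}⁺ = {C, G} — none reach the full schema.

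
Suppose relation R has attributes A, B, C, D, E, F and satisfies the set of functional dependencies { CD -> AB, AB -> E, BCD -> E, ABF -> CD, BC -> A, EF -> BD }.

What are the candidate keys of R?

{A, B, F}⁺: AB→E adds E; ABF→CD adds C, D → {A, B, C, D, E, F}. Minimal: {B, F}⁺ = {B, F}; {A, F}⁺ = {A, F}; {A, B}⁺ = {A, B, E} — none reach the full schema.
{A, E, F}⁺: EF→BD adds B, D; ABF→CD adds C → {A, B, C, D, E, F}. Minimal: {E, F}⁺ = {B, D, E, F}; {A, F}⁺ = {A, F}; {A, E}⁺ = {A, E} — none reach the full schema.
{B, C, F}⁺: BC→A adds A; AB→E adds E; ABF→CD adds D → {A, B, C, D, E, F}. Minimal: {C, F}⁺ = {C, F}; {B, F}⁺ = {B, F}; {B, C}⁺ = {A, B, C, E} — none reach the full schema.
{C, D, F}⁺: CD→AB adds A, B; AB→E adds E → {A, B, C, D, E, F}. Minimal: {D, F}⁺ = {D, F}; {C, F}⁺ = {C, F}; {C, D}⁺ = {A, B, C, D, E} — none reach the full schema.
{C, E, F}⁺: EF→BD adds B, D; CD→AB adds A → {A, B, C, D, E, F}. Minimal: {E, F}⁺ = {B, D, E, F}; {C, F}⁺ = {C, F}; {C, E}⁺ = {C, E} — none reach the full schema.

(A, B, F), (A, E, F), (B, C, F), (C, D, F), (C, E, F)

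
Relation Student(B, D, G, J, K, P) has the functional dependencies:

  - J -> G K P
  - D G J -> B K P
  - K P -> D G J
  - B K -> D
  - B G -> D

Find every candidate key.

{J}, {K, P}

{J}⁺: J→GKP adds G, K, P; KP→DGJ adds D; DGJ→BKP adds B → {B, D, G, J, K, P}.
{K, P}⁺: KP→DGJ adds D, G, J; DGJ→BKP adds B → {B, D, G, J, K, P}. Minimal: {P}⁺ = {P}; {K}⁺ = {K} — none reach the full schema.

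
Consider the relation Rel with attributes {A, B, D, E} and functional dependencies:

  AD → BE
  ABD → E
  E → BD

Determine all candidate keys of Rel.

Attribute A never appears on the right-hand side of any dependency, so A must belong to every candidate key.
{A}⁺ = {A}, which is not all of the schema, so we must add further attributes.
{A, D}⁺: AD→BE adds B, E → {A, B, D, E}. Minimal: {D}⁺ = {D}; {A}⁺ = {A} — none reach the full schema.
{A, E}⁺: E→BD adds B, D → {A, B, D, E}. Minimal: {E}⁺ = {B, D, E}; {A}⁺ = {A} — none reach the full schema.

AD; AE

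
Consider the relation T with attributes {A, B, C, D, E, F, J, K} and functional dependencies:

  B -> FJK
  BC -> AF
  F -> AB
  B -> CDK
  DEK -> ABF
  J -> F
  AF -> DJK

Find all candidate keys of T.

BE, EF, EJ, DEK

Attribute E never appears on the right-hand side of any dependency, so E must belong to every candidate key.
{E}⁺ = {E}, which is not all of the schema, so we must add further attributes.
{B, E}⁺: B→FJK adds F, J, K; F→AB adds A; B→CDK adds C, D → {A, B, C, D, E, F, J, K}. Minimal: {E}⁺ = {E}; {B}⁺ = {A, B, C, D, F, J, K} — none reach the full schema.
{E, F}⁺: F→AB adds A, B; B→CDK adds C, D, K; AF→DJK adds J → {A, B, C, D, E, F, J, K}. Minimal: {F}⁺ = {A, B, C, D, F, J, K}; {E}⁺ = {E} — none reach the full schema.
{E, J}⁺: J→F adds F; F→AB adds A, B; B→CDK adds C, D, K → {A, B, C, D, E, F, J, K}. Minimal: {J}⁺ = {A, B, C, D, F, J, K}; {E}⁺ = {E} — none reach the full schema.
{D, E, K}⁺: DEK→ABF adds A, B, F; AF→DJK adds J; B→CDK adds C → {A, B, C, D, E, F, J, K}. Minimal: {E, K}⁺ = {E, K}; {D, K}⁺ = {D, K}; {D, E}⁺ = {D, E} — none reach the full schema.
Any other superkey contains one of these as a subset, so there are no further candidate keys.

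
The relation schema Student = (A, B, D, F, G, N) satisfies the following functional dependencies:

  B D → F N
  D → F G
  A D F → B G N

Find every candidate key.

{A, D}⁺: D→FG adds F, G; ADF→BGN adds B, N → {A, B, D, F, G, N}. Minimal: {D}⁺ = {D, F, G}; {A}⁺ = {A} — none reach the full schema.

{A, D}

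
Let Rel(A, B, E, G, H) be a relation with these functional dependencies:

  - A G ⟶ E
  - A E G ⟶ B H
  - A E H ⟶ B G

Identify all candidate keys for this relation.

{A, G}⁺: AG→E adds E; AEG→BH adds B, H → {A, B, E, G, H}. Minimal: {G}⁺ = {G}; {A}⁺ = {A} — none reach the full schema.
{A, E, H}⁺: AEH→BG adds B, G → {A, B, E, G, H}. Minimal: {E, H}⁺ = {E, H}; {A, H}⁺ = {A, H}; {A, E}⁺ = {A, E} — none reach the full schema.

(A, G), (A, E, H)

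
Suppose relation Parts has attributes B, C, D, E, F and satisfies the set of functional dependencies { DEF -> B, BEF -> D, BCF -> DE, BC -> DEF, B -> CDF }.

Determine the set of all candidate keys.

{B}⁺: B→CDF adds C, D, F; BCF→DE adds E → {B, C, D, E, F}.
{D, E, F}⁺: DEF→B adds B; B→CDF adds C → {B, C, D, E, F}. Minimal: {E, F}⁺ = {E, F}; {D, F}⁺ = {D, F}; {D, E}⁺ = {D, E} — none reach the full schema.

{B}; {D, E, F}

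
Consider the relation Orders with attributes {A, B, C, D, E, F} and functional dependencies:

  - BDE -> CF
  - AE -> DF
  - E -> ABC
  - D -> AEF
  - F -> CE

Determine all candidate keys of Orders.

(D), (E), (F)

{D}⁺: D→AEF adds A, E, F; F→CE adds C; E→ABC adds B → {A, B, C, D, E, F}.
{E}⁺: E→ABC adds A, B, C; AE→DF adds D, F → {A, B, C, D, E, F}.
{F}⁺: F→CE adds C, E; E→ABC adds A, B; AE→DF adds D → {A, B, C, D, E, F}.
Any other superkey contains one of these as a subset, so there are no further candidate keys.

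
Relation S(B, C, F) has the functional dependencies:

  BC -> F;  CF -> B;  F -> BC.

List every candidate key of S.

(F); (B, C)

{F}⁺: F→BC adds B, C → {B, C, F}.
{B, C}⁺: BC→F adds F → {B, C, F}. Minimal: {C}⁺ = {C}; {B}⁺ = {B} — none reach the full schema.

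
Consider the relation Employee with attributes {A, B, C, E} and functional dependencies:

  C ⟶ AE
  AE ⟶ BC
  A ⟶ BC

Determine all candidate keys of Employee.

(A); (C)

{A}⁺: A→BC adds B, C; C→AE adds E → {A, B, C, E}.
{C}⁺: C→AE adds A, E; AE→BC adds B → {A, B, C, E}.
Any other superkey contains one of these as a subset, so there are no further candidate keys.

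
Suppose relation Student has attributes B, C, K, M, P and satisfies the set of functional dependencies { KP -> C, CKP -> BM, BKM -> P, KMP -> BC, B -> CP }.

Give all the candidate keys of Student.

{B, K}, {K, P}

Attribute K never appears on the right-hand side of any dependency, so K must belong to every candidate key.
{K}⁺ = {K}, which is not all of the schema, so we must add further attributes.
{B, K}⁺: B→CP adds C, P; CKP→BM adds M → {B, C, K, M, P}. Minimal: {K}⁺ = {K}; {B}⁺ = {B, C, P} — none reach the full schema.
{K, P}⁺: KP→C adds C; CKP→BM adds B, M → {B, C, K, M, P}. Minimal: {P}⁺ = {P}; {K}⁺ = {K} — none reach the full schema.
Any other superkey contains one of these as a subset, so there are no further candidate keys.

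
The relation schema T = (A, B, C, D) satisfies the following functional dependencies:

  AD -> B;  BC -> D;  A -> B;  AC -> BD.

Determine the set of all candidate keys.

(A, C)

Attributes A, C never appear on any right-hand side, so every candidate key must contain {A, C}.
{A, C}⁺ = {A, B, C, D}, which is all of the schema, so {A, C} is the only candidate key.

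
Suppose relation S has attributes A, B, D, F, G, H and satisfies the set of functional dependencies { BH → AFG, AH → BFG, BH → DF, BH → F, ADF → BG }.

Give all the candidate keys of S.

Attribute H never appears on the right-hand side of any dependency, so H must belong to every candidate key.
{H}⁺ = {H}, which is not all of the schema, so we must add further attributes.
{A, H}⁺: AH→BFG adds B, F, G; BH→DF adds D → {A, B, D, F, G, H}. Minimal: {H}⁺ = {H}; {A}⁺ = {A} — none reach the full schema.
{B, H}⁺: BH→AFG adds A, F, G; BH→DF adds D → {A, B, D, F, G, H}. Minimal: {H}⁺ = {H}; {B}⁺ = {B} — none reach the full schema.
Any other superkey contains one of these as a subset, so there are no further candidate keys.

AH, BH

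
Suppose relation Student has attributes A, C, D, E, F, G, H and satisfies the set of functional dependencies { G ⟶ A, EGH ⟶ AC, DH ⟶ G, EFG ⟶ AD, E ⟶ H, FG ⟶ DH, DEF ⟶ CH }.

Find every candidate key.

(D, E, F), (E, F, G)

Attributes E, F never appear on any right-hand side, so every candidate key must contain {E, F}.
{E, F}⁺ = {E, F, H}, which is not all of the schema, so we must add further attributes.
{D, E, F}⁺: E→H adds H; DEF→CH adds C; DH→G adds G; EFG→AD adds A → {A, C, D, E, F, G, H}. Minimal: {E, F}⁺ = {E, F, H}; {D, F}⁺ = {D, F}; {D, E}⁺ = {A, C, D, E, G, H} — none reach the full schema.
{E, F, G}⁺: G→A adds A; EFG→AD adds D; E→H adds H; DEF→CH adds C → {A, C, D, E, F, G, H}. Minimal: {F, G}⁺ = {A, D, F, G, H}; {E, G}⁺ = {A, C, E, G, H}; {E, F}⁺ = {E, F, H} — none reach the full schema.
Any other superkey contains one of these as a subset, so there are no further candidate keys.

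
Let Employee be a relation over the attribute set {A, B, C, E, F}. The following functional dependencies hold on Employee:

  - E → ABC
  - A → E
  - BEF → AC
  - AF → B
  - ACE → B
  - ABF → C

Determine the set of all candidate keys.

AF; EF

Attribute F never appears on the right-hand side of any dependency, so F must belong to every candidate key.
{F}⁺ = {F}, which is not all of the schema, so we must add further attributes.
{A, F}⁺: A→E adds E; AF→B adds B; ABF→C adds C → {A, B, C, E, F}. Minimal: {F}⁺ = {F}; {A}⁺ = {A, B, C, E} — none reach the full schema.
{E, F}⁺: E→ABC adds A, B, C → {A, B, C, E, F}. Minimal: {F}⁺ = {F}; {E}⁺ = {A, B, C, E} — none reach the full schema.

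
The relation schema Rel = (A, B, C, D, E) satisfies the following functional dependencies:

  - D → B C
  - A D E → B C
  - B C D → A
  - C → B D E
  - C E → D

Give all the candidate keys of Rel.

{C}, {D}

{C}⁺: C→BDE adds B, D, E; BCD→A adds A → {A, B, C, D, E}.
{D}⁺: D→BC adds B, C; BCD→A adds A; C→BDE adds E → {A, B, C, D, E}.
Any other superkey contains one of these as a subset, so there are no further candidate keys.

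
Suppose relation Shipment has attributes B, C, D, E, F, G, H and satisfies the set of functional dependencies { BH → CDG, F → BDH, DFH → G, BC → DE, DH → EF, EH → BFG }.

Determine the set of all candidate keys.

{F}⁺: F→BDH adds B, D, H; DFH→G adds G; DH→EF adds E; BH→CDG adds C → {B, C, D, E, F, G, H}.
{B, H}⁺: BH→CDG adds C, D, G; BC→DE adds E; DH→EF adds F → {B, C, D, E, F, G, H}.
{D, H}⁺: DH→EF adds E, F; EH→BFG adds B, G; BH→CDG adds C → {B, C, D, E, F, G, H}.
{E, H}⁺: EH→BFG adds B, F, G; BH→CDG adds C, D → {B, C, D, E, F, G, H}.

F, BH, DH, EH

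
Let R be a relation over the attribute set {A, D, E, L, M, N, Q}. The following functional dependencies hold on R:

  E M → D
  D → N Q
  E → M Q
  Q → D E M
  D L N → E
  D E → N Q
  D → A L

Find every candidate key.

{D}⁺: D→NQ adds N, Q; Q→DEM adds E, M; D→AL adds A, L → {A, D, E, L, M, N, Q}.
{E}⁺: E→MQ adds M, Q; Q→DEM adds D; DE→NQ adds N; D→AL adds A, L → {A, D, E, L, M, N, Q}.
{Q}⁺: Q→DEM adds D, E, M; DE→NQ adds N; D→AL adds A, L → {A, D, E, L, M, N, Q}.
Any other superkey contains one of these as a subset, so there are no further candidate keys.

{D}, {E}, {Q}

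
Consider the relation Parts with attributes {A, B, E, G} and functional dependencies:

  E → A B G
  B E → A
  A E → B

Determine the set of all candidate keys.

{E}

Attribute E never appears on the right-hand side of any dependency, so E must belong to every candidate key.
{E}⁺ = {A, B, E, G}, which is all of the schema, so {E} is the only candidate key.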